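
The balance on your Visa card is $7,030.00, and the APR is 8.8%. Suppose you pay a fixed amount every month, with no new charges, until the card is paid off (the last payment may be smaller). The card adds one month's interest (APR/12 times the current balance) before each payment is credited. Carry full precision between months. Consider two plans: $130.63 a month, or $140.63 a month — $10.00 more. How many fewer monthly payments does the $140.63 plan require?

6 fewer payments

Monthly rate r = 8.8%/12 = 0.733333% = 0.00733333.
At $130.63/mo: n = ⌈−ln(1 − rB₀/P)/ln(1+r)⌉ = 69 payments (last $91.35); total interest = total paid − $7,030.00 = $1,944.19.
At $140.63/mo: 63 payments (last $69.94); total interest $1,759.00.
Payments saved = 69 − 63 = 6.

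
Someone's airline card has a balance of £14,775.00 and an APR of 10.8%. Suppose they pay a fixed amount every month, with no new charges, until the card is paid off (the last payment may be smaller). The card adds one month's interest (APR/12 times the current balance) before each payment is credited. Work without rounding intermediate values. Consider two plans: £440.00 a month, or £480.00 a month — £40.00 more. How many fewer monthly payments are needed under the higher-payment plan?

Monthly rate r = 10.8%/12 = 0.9% = 0.009.
At £440.00/mo: n = ⌈−ln(1 − rB₀/P)/ln(1+r)⌉ = 41 payments (last £71.77); total interest = total paid − £14,775.00 = £2,896.77.
At £480.00/mo: 37 payments (last £98.85); total interest £2,603.85.
Payments saved = 41 − 37 = 4.

4 fewer payments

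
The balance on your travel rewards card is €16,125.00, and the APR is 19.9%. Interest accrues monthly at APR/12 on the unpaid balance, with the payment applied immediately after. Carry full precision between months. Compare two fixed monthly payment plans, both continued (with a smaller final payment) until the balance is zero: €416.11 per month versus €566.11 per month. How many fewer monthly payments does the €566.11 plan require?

Monthly rate r = 19.9%/12 = 1.65833% = 0.0165833.
At €416.11/mo: n = ⌈−ln(1 − rB₀/P)/ln(1+r)⌉ = 63 payments (last €235.09); total interest = total paid − €16,125.00 = €9,908.91.
At €566.11/mo: 39 payments (last €494.01); total interest €5,881.19.
Payments saved = 63 − 39 = 24.

24 fewer payments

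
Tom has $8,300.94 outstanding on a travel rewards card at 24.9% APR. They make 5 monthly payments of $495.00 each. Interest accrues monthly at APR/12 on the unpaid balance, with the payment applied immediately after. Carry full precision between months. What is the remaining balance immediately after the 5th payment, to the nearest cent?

Monthly rate r = 24.9%/12 = 2.075% = 0.02075.
Each month: B ← B·(1+r) − $495.00.
Month 1: interest $172.24; balance after payment $7,978.18.
Month 2: interest $165.55; balance after payment $7,648.73.
Month 3: interest $158.71; balance after payment $7,312.44.
Month 4: interest $151.73; balance after payment $6,969.18.
Month 5: interest $144.61; balance after payment $6,618.79.

$6,618.79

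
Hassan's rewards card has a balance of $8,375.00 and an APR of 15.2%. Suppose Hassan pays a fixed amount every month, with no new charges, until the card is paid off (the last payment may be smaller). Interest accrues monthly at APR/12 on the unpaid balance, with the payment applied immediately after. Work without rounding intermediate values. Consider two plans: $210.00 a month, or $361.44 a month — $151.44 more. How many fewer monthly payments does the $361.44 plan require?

Monthly rate r = 15.2%/12 = 1.26667% = 0.0126667.
At $210.00/mo: n = ⌈−ln(1 − rB₀/P)/ln(1+r)⌉ = 56 payments (last $187.43); total interest = total paid − $8,375.00 = $3,362.43.
At $361.44/mo: 28 payments (last $218.28); total interest $1,602.16.
Payments saved = 56 − 28 = 28.

28 fewer payments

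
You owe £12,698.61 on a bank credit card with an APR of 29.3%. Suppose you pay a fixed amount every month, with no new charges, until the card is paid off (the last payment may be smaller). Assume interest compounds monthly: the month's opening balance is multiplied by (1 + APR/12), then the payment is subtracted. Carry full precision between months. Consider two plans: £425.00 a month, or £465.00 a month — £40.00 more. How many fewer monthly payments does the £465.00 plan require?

9 fewer payments

Monthly rate r = 29.3%/12 = 2.44167% = 0.0244167.
At £425.00/mo: n = ⌈−ln(1 − rB₀/P)/ln(1+r)⌉ = 55 payments (last £88.91); total interest = total paid − £12,698.61 = £10,340.30.
At £465.00/mo: 46 payments (last £260.34); total interest £8,486.73.
Payments saved = 55 − 46 = 9.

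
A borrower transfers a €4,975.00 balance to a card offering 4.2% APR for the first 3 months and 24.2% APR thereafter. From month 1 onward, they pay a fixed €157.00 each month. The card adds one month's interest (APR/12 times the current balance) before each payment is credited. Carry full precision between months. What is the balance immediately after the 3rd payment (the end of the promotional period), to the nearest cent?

Promo months 1–3 at r₀ = 4.2%/12 = 0.0035; months 4+ at r₁ = 24.2%/12 = 0.0201667.
After month 3: iterate B ← B·(1+r₀) − €157.00 for 3 months → €4,554.77.

€4,554.77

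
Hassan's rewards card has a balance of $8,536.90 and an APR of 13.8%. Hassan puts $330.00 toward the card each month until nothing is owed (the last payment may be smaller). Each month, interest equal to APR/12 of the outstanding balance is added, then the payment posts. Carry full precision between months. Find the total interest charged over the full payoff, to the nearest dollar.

$1,654

Monthly rate r = 13.8%/12 = 1.15% = 0.0115.
Payoff takes n = ⌈−ln(1 − rB₀/P)/ln(1+r)⌉ = ⌈30.881⌉ = 31 payments; the last is $290.99.
Total paid = 30·$330.00 + $290.99 = $10,190.99.
Total interest = total paid − principal = $10,190.99 − $8,536.90 = $1,654.09.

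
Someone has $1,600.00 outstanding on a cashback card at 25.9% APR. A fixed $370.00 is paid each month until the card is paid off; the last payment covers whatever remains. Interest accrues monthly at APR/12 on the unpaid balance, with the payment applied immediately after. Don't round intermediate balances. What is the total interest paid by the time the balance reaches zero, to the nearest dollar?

Monthly rate r = 25.9%/12 = 2.15833% = 0.0215833.
Payoff takes n = ⌈−ln(1 − rB₀/P)/ln(1+r)⌉ = ⌈4.588⌉ = 5 payments; the last is $218.68.
Total paid = 4·$370.00 + $218.68 = $1,698.68.
Total interest = total paid − principal = $1,698.68 − $1,600.00 = $98.68.

$99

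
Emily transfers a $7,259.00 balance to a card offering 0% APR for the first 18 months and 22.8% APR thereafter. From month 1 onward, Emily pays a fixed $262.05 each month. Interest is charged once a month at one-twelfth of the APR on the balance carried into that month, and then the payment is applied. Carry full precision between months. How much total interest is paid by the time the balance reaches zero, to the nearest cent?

$294.70

Promo months 1–18 at r₀ = 0%/12 = 0; months 19+ at r₁ = 22.8%/12 = 0.019.
After month 18 (no interest yet): B = $7,259.00 − 18·$262.05 = $2,542.10.
Then at r₁ with $262.05/mo: n₂ = −ln(1 − r₁·B/P)/ln(1+r₁) ≈ 10.82 → 11 more payments.
Total paid = 28·$262.05 + $216.30 = $7,553.70; interest = $7,553.70 − $7,259.00 = $294.70.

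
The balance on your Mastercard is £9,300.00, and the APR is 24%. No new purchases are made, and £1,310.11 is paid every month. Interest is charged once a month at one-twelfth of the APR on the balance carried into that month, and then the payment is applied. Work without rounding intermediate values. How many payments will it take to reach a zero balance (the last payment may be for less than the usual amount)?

8 months

Monthly rate r = 24%/12 = 2% = 0.02.
Recurrence: B ← B·(1+r) − £1,310.11.
Month 1: interest £186.00; balance after payment £8,175.89.
Month 2: interest £163.52; balance after payment £7,029.30.
Closed form: n = −ln(1 − rB₀/P)/ln(1+r) = −ln(0.85803)/ln(1.02) ≈ 7.732, so the balance reaches zero during payment 8.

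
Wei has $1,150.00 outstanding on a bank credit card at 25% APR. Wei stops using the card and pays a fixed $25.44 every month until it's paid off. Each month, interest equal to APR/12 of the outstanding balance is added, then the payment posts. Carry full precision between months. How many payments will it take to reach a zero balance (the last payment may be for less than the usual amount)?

Monthly rate r = 25%/12 = 2.08333% = 0.0208333.
Recurrence: B ← B·(1+r) − $25.44.
Month 1: interest $23.96; balance after payment $1,148.52.
Month 2: interest $23.93; balance after payment $1,147.01.
Closed form: n = −ln(1 − rB₀/P)/ln(1+r) = −ln(0.058242)/ln(1.02083) ≈ 137.888, so the balance reaches zero during payment 138.

138 payments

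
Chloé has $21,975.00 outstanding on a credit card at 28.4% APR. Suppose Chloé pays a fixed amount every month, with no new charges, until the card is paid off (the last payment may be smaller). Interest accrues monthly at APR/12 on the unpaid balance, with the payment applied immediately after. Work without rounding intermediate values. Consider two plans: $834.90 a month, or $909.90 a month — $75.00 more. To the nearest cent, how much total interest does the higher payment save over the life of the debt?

$1,838.84

Monthly rate r = 28.4%/12 = 2.36667% = 0.0236667.
At $834.90/mo: n = ⌈−ln(1 − rB₀/P)/ln(1+r)⌉ = 42 payments (last $582.65); total interest = total paid − $21,975.00 = $12,838.55.
At $909.90/mo: 37 payments (last $218.31); total interest $10,999.71.
Interest saved = $12,838.55 − $10,999.71 = $1,838.84.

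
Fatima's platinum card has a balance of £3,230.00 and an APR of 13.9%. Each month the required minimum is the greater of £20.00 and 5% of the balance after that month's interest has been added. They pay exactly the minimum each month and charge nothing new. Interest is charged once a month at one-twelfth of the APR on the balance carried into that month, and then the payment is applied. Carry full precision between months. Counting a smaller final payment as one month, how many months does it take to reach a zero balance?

Monthly rate r = 13.9%/12 = 1.15833% = 0.0115833.
While 5% of the post-interest balance exceeds £20.00, each month B ← (B·(1+r))·(1 − 0.05), i.e. B shrinks by the factor (1+r)·0.95 = 0.961.
This holds for months 1–53. Entering month 54 the balance is £392.32; 5% of the post-interest balance is now below £20.00, so the flat £20.00 minimum applies from here.
From month 54 a fixed £20.00 at rate r clears £392.32 in 23 more payments. Total: 53 + 23 = 76 months.

76 months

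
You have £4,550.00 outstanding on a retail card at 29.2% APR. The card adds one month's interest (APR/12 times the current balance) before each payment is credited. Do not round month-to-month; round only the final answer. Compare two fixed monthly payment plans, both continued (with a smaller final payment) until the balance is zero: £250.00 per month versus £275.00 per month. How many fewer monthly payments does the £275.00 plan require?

Monthly rate r = 29.2%/12 = 2.43333% = 0.0243333.
At £250.00/mo: n = ⌈−ln(1 − rB₀/P)/ln(1+r)⌉ = 25 payments (last £83.26); total interest = total paid − £4,550.00 = £1,533.26.
At £275.00/mo: 22 payments (last £118.59); total interest £1,343.59.
Payments saved = 25 − 22 = 3.

3 fewer payments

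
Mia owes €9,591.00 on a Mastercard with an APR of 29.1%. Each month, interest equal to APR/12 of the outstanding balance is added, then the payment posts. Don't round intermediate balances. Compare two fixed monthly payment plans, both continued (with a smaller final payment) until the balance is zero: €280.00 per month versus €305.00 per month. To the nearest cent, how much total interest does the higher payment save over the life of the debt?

Monthly rate r = 29.1%/12 = 2.425% = 0.02425.
At €280.00/mo: n = ⌈−ln(1 − rB₀/P)/ln(1+r)⌉ = 75 payments (last €31.83); total interest = total paid − €9,591.00 = €11,160.83.
At €305.00/mo: 61 payments (last €2.77); total interest €8,711.77.
Interest saved = €11,160.83 − €8,711.77 = €2,449.06.

€2,449.06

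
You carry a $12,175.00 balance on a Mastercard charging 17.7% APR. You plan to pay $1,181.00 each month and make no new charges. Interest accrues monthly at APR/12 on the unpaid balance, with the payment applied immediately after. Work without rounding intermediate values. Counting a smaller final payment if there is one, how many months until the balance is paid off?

Monthly rate r = 17.7%/12 = 1.475% = 0.01475.
Recurrence: B ← B·(1+r) − $1,181.00.
Month 1: interest $179.58; balance after payment $11,173.58.
Month 2: interest $164.81; balance after payment $10,157.39.
Closed form: n = −ln(1 − rB₀/P)/ln(1+r) = −ln(0.84794)/ln(1.01475) ≈ 11.265, so the balance reaches zero during payment 12.

12 payments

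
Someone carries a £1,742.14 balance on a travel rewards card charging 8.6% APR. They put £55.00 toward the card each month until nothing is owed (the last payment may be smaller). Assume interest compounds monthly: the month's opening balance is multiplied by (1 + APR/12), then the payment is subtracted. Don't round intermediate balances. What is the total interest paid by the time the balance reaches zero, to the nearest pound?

£241

Monthly rate r = 8.6%/12 = 0.716667% = 0.00716667.
Payoff takes n = ⌈−ln(1 − rB₀/P)/ln(1+r)⌉ = ⌈36.057⌉ = 37 payments; the last is £3.12.
Total paid = 36·£55.00 + £3.12 = £1,983.12.
Total interest = total paid − principal = £1,983.12 − £1,742.14 = £240.98.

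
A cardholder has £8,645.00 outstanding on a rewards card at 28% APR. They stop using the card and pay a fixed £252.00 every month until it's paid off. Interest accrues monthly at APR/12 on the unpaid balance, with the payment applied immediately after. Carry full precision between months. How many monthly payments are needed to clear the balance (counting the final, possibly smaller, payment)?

Monthly rate r = 28%/12 = 2.33333% = 0.0233333.
Recurrence: B ← B·(1+r) − £252.00.
Month 1: interest £201.72; balance after payment £8,594.72.
Month 2: interest £200.54; balance after payment £8,543.26.
Closed form: n = −ln(1 − rB₀/P)/ln(1+r) = −ln(0.19954)/ln(1.02333) ≈ 69.878, so the balance reaches zero during payment 70.

70 payments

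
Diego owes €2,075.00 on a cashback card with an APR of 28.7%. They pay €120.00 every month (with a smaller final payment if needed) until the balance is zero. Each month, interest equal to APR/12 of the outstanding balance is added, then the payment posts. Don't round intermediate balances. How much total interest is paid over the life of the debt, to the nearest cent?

Monthly rate r = 28.7%/12 = 2.39167% = 0.0239167.
Payoff takes n = ⌈−ln(1 − rB₀/P)/ln(1+r)⌉ = ⌈22.580⌉ = 23 payments; the last is €69.95.
Total paid = 22·€120.00 + €69.95 = €2,709.95.
Total interest = total paid − principal = €2,709.95 − €2,075.00 = €634.95.

€634.95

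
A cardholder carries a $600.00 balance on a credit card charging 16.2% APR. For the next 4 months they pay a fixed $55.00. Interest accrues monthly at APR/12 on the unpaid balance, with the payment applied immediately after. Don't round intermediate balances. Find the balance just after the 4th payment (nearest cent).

$408.57

Monthly rate r = 16.2%/12 = 1.35% = 0.0135.
Each month: B ← B·(1+r) − $55.00.
Month 1: interest $8.10; balance after payment $553.10.
Month 2: interest $7.47; balance after payment $505.57.
Month 3: interest $6.83; balance after payment $457.39.
Month 4: interest $6.17; balance after payment $408.57.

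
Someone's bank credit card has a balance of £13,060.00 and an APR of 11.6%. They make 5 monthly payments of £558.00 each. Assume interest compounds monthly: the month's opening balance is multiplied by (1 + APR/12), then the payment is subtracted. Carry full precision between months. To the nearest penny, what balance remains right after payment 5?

£10,859.09

Monthly rate r = 11.6%/12 = 0.966667% = 0.00966667.
Each month: B ← B·(1+r) − £558.00.
Month 1: interest £126.25; balance after payment £12,628.25.
Month 2: interest £122.07; balance after payment £12,192.32.
Month 3: interest £117.86; balance after payment £11,752.18.
Month 4: interest £113.60; balance after payment £11,307.78.
Month 5: interest £109.31; balance after payment £10,859.09.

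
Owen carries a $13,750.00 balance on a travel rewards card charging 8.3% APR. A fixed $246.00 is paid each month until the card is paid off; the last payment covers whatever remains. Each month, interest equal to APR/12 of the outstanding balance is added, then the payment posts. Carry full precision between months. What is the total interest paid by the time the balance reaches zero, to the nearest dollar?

$3,693

Monthly rate r = 8.3%/12 = 0.691667% = 0.00691667.
Payoff takes n = ⌈−ln(1 − rB₀/P)/ln(1+r)⌉ = ⌈70.906⌉ = 71 payments; the last is $222.84.
Total paid = 70·$246.00 + $222.84 = $17,442.84.
Total interest = total paid − principal = $17,442.84 − $13,750.00 = $3,692.84.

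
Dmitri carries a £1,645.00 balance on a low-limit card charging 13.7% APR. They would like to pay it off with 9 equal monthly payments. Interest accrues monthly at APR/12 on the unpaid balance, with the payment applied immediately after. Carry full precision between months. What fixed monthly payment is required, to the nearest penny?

£193.37

Monthly rate r = 13.7%/12 = 1.14167% = 0.0114167.
Level-payment amortization: P = B₀·r / (1 − (1+r)^(−n)) = 1645.00·0.0114167 / (1 − 1.01142^(−9)).
Denominator 1 − (1+r)^(−9) = 0.0971220498.
P = 18.7804 / 0.0971220498 ≈ 193.37.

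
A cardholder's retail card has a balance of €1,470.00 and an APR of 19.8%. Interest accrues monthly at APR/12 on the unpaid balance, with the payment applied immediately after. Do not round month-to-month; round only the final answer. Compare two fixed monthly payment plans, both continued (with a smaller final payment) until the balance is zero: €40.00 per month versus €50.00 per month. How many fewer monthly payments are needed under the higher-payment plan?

Monthly rate r = 19.8%/12 = 1.65% = 0.0165.
At €40.00/mo: n = ⌈−ln(1 − rB₀/P)/ln(1+r)⌉ = 57 payments (last €38.86); total interest = total paid − €1,470.00 = €808.86.
At €50.00/mo: 41 payments (last €28.11); total interest €558.11.
Payments saved = 57 − 41 = 16.

16 fewer payments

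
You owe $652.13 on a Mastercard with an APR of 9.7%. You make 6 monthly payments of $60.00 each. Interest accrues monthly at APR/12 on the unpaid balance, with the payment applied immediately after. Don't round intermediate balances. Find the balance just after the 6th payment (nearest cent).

$317.05

Monthly rate r = 9.7%/12 = 0.808333% = 0.00808333.
Each month: B ← B·(1+r) − $60.00.
Month 1: interest $5.27; balance after payment $597.40.
Month 2: interest $4.83; balance after payment $542.23.
Month 3: interest $4.38; balance after payment $486.61.
Month 4: interest $3.93; balance after payment $430.55.
Month 5: interest $3.48; balance after payment $374.03.
Month 6: interest $3.02; balance after payment $317.05.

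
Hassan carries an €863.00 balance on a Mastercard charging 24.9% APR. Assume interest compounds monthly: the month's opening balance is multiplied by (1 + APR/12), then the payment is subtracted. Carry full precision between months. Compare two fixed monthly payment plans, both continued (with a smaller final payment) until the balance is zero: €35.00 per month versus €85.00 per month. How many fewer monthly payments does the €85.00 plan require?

23 fewer payments

Monthly rate r = 24.9%/12 = 2.075% = 0.02075.
At €35.00/mo: n = ⌈−ln(1 − rB₀/P)/ln(1+r)⌉ = 35 payments (last €31.41); total interest = total paid − €863.00 = €358.41.
At €85.00/mo: 12 payments (last €44.34); total interest €116.34.
Payments saved = 35 − 12 = 23.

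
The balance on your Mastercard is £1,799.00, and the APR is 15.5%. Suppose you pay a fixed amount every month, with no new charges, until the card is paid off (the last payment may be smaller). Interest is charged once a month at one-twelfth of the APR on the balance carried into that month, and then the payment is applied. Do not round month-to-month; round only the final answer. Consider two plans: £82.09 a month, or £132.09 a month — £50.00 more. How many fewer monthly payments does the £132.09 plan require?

10 fewer payments

Monthly rate r = 15.5%/12 = 1.29167% = 0.0129167.
At £82.09/mo: n = ⌈−ln(1 − rB₀/P)/ln(1+r)⌉ = 26 payments (last £76.32); total interest = total paid − £1,799.00 = £329.57.
At £132.09/mo: 16 payments (last £10.11); total interest £192.46.
Payments saved = 26 − 16 = 10.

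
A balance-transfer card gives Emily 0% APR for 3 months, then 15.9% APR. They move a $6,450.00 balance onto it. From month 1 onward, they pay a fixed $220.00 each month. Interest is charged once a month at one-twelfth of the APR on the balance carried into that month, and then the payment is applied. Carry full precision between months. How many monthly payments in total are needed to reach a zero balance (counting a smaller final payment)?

Promo months 1–3 at r₀ = 0%/12 = 0; months 4+ at r₁ = 15.9%/12 = 0.01325.
After month 3 (no interest yet): B = $6,450.00 − 3·$220.00 = $5,790.00.
Then at r₁ with $220.00/mo: n₂ = −ln(1 − r₁·B/P)/ln(1+r₁) ≈ 32.58 → 33 more payments.

36 months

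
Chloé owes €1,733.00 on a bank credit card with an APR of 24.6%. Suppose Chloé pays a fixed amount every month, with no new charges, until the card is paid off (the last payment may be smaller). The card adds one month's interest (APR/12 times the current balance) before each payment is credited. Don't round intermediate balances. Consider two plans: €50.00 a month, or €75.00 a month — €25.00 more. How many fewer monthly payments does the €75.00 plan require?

30 fewer payments

Monthly rate r = 24.6%/12 = 2.05% = 0.0205.
At €50.00/mo: n = ⌈−ln(1 − rB₀/P)/ln(1+r)⌉ = 62 payments (last €4.60); total interest = total paid − €1,733.00 = €1,321.60.
At €75.00/mo: 32 payments (last €47.43); total interest €639.43.
Payments saved = 62 − 32 = 30.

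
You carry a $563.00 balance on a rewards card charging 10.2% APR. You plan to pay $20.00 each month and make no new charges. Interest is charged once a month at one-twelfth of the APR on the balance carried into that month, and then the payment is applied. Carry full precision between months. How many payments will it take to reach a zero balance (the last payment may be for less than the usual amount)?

Monthly rate r = 10.2%/12 = 0.85% = 0.0085.
Recurrence: B ← B·(1+r) − $20.00.
Month 1: interest $4.79; balance after payment $547.79.
Month 2: interest $4.66; balance after payment $532.44.
Closed form: n = −ln(1 − rB₀/P)/ln(1+r) = −ln(0.76073)/ln(1.0085) ≈ 32.311, so the balance reaches zero during payment 33.

33 months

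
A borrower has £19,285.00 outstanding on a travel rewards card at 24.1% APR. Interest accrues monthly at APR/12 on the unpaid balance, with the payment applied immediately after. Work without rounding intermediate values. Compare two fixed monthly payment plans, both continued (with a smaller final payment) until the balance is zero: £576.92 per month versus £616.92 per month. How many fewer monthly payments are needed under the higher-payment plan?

6 fewer payments

Monthly rate r = 24.1%/12 = 2.00833% = 0.0200833.
At £576.92/mo: n = ⌈−ln(1 − rB₀/P)/ln(1+r)⌉ = 56 payments (last £553.84); total interest = total paid − £19,285.00 = £12,999.44.
At £616.92/mo: 50 payments (last £436.02); total interest £11,380.10.
Payments saved = 56 − 50 = 6.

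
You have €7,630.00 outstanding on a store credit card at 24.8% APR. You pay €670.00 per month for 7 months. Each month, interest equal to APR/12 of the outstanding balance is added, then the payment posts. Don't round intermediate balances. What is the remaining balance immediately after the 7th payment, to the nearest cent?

Monthly rate r = 24.8%/12 = 2.06667% = 0.0206667.
Each month: B ← B·(1+r) − €670.00.
Month 1: interest €157.69; balance after payment €7,117.69.
Month 2: interest €147.10; balance after payment €6,594.79.
Month 3: interest €136.29; balance after payment €6,061.08.
Month 4: interest €125.26; balance after payment €5,516.34.
Month 5: interest €114.00; balance after payment €4,960.34.
Month 6: interest €102.51; balance after payment €4,392.86.
Month 7: interest €90.79; balance after payment €3,813.64.

€3,813.64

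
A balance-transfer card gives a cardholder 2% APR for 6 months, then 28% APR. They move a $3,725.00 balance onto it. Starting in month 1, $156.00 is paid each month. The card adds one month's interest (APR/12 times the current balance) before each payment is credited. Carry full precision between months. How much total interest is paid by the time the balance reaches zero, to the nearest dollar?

Promo months 1–6 at r₀ = 2%/12 = 0.00166667; months 7+ at r₁ = 28%/12 = 0.0233333.
After month 6: iterate B ← B·(1+r₀) − $156.00 for 6 months → $2,822.50.
Then at r₁ with $156.00/mo: n₂ = −ln(1 − r₁·B/P)/ln(1+r₁) ≈ 23.78 → 24 more payments.
Total paid = 29·$156.00 + $121.86 = $4,645.86; interest = $4,645.86 − $3,725.00 = $920.86.

$921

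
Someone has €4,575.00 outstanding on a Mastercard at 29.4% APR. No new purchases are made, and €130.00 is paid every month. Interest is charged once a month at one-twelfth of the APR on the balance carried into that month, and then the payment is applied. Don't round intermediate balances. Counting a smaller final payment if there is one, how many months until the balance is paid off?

Monthly rate r = 29.4%/12 = 2.45% = 0.0245.
Recurrence: B ← B·(1+r) − €130.00.
Month 1: interest €112.09; balance after payment €4,557.09.
Month 2: interest €111.65; balance after payment €4,538.74.
Closed form: n = −ln(1 − rB₀/P)/ln(1+r) = −ln(0.13779)/ln(1.0245) ≈ 81.886, so the balance reaches zero during payment 82.

82 months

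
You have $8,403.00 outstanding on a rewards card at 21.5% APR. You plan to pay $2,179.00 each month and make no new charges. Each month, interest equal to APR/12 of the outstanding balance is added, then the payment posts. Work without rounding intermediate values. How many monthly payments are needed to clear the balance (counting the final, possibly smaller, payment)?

5 months

Monthly rate r = 21.5%/12 = 1.79167% = 0.0179167.
Recurrence: B ← B·(1+r) − $2,179.00.
Month 1: interest $150.55; balance after payment $6,374.55.
Month 2: interest $114.21; balance after payment $4,309.76.
Month 3: interest $77.22; balance after payment $2,207.98.
Month 4: interest $39.56; balance after payment $68.54.
Month 5: interest $1.23; balance after payment $0.00.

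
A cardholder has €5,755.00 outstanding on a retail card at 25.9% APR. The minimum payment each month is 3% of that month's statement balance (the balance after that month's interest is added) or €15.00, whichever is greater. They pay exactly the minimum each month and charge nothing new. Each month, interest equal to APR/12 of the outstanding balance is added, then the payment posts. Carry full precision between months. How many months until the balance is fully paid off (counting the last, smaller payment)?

Monthly rate r = 25.9%/12 = 2.15833% = 0.0215833.
While 3% of the post-interest balance exceeds €15.00, each month B ← (B·(1+r))·(1 − 0.03), i.e. B shrinks by the factor (1+r)·0.97 = 0.99094.
This holds for months 1–271. Entering month 272 the balance is €487.96; 3% of the post-interest balance is now below €15.00, so the flat €15.00 minimum applies from here.
From month 272 a fixed €15.00 at rate r clears €487.96 in 57 more payments. Total: 271 + 57 = 328 months.

328 months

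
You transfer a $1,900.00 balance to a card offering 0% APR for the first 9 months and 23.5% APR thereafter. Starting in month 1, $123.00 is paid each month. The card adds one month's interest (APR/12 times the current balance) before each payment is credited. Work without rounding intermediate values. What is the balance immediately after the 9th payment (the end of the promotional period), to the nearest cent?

$793.00

Promo months 1–9 at r₀ = 0%/12 = 0; months 10+ at r₁ = 23.5%/12 = 0.0195833.
After month 9 (no interest yet): B = $1,900.00 − 9·$123.00 = $793.00.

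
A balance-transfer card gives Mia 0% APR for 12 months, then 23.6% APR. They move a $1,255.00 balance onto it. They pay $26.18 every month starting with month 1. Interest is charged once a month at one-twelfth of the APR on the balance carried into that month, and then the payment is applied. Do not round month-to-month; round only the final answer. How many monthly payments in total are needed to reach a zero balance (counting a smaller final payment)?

Promo months 1–12 at r₀ = 0%/12 = 0; months 13+ at r₁ = 23.6%/12 = 0.0196667.
After month 12 (no interest yet): B = $1,255.00 − 12·$26.18 = $940.84.
Then at r₁ with $26.18/mo: n₂ = −ln(1 − r₁·B/P)/ln(1+r₁) ≈ 62.99 → 63 more payments.

75 payments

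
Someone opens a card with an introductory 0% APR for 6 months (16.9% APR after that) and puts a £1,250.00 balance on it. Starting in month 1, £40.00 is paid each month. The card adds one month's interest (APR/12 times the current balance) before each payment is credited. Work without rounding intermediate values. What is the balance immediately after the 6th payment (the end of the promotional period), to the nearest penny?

Promo months 1–6 at r₀ = 0%/12 = 0; months 7+ at r₁ = 16.9%/12 = 0.0140833.
After month 6 (no interest yet): B = £1,250.00 − 6·£40.00 = £1,010.00.

£1,010.00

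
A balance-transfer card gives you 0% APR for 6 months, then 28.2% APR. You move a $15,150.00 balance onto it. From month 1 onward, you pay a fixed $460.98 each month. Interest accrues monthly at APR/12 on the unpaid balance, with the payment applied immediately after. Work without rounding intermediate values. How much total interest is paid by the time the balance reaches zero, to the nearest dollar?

Promo months 1–6 at r₀ = 0%/12 = 0; months 7+ at r₁ = 28.2%/12 = 0.0235.
After month 6 (no interest yet): B = $15,150.00 − 6·$460.98 = $12,384.12.
Then at r₁ with $460.98/mo: n₂ = −ln(1 − r₁·B/P)/ln(1+r₁) ≈ 42.96 → 43 more payments.
Total paid = 48·$460.98 + $441.79 = $22,568.83; interest = $22,568.83 − $15,150.00 = $7,418.83.

$7,419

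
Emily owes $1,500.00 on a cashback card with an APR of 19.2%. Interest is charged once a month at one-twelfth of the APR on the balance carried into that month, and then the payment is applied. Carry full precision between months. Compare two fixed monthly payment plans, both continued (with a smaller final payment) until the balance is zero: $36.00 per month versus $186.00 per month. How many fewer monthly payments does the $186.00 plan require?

61 fewer payments

Monthly rate r = 19.2%/12 = 1.6% = 0.016.
At $36.00/mo: n = ⌈−ln(1 − rB₀/P)/ln(1+r)⌉ = 70 payments (last $7.65); total interest = total paid − $1,500.00 = $991.65.
At $186.00/mo: 9 payments (last $131.12); total interest $119.12.
Payments saved = 70 − 9 = 61.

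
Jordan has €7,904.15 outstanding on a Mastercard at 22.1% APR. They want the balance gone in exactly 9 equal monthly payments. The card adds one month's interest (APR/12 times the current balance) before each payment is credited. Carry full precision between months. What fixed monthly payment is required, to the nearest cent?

€961.08

Monthly rate r = 22.1%/12 = 1.84167% = 0.0184167.
Level-payment amortization: P = B₀·r / (1 − (1+r)^(−n)) = 7904.15·0.0184167 / (1 − 1.01842^(−9)).
Denominator 1 − (1+r)^(−9) = 0.151463521.
P = 145.568 / 0.151463521 ≈ 961.08.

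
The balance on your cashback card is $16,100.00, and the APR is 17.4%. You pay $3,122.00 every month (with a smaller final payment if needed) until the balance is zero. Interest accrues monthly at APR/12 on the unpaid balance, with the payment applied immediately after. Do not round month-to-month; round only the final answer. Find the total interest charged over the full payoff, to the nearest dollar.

Monthly rate r = 17.4%/12 = 1.45% = 0.0145.
Payoff takes n = ⌈−ln(1 − rB₀/P)/ln(1+r)⌉ = ⌈5.399⌉ = 6 payments; the last is $1,250.16.
Total paid = 5·$3,122.00 + $1,250.16 = $16,860.16.
Total interest = total paid − principal = $16,860.16 − $16,100.00 = $760.16.

$760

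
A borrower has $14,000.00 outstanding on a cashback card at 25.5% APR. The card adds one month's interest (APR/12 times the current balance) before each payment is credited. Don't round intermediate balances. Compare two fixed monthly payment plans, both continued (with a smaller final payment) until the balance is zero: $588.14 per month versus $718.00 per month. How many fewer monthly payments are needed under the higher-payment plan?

8 fewer payments

Monthly rate r = 25.5%/12 = 2.125% = 0.02125.
At $588.14/mo: n = ⌈−ln(1 − rB₀/P)/ln(1+r)⌉ = 34 payments (last $308.56); total interest = total paid − $14,000.00 = $5,717.18.
At $718.00/mo: 26 payments (last $320.82); total interest $4,270.82.
Payments saved = 34 − 26 = 8.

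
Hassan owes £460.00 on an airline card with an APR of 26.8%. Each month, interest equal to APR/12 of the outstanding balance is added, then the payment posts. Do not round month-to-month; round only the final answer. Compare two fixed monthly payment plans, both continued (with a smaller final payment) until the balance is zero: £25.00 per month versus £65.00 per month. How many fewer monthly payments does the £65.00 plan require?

Monthly rate r = 26.8%/12 = 2.23333% = 0.0223333.
At £25.00/mo: n = ⌈−ln(1 − rB₀/P)/ln(1+r)⌉ = 24 payments (last £24.01); total interest = total paid − £460.00 = £139.01.
At £65.00/mo: 8 payments (last £51.39); total interest £46.39.
Payments saved = 24 − 8 = 16.

16 fewer payments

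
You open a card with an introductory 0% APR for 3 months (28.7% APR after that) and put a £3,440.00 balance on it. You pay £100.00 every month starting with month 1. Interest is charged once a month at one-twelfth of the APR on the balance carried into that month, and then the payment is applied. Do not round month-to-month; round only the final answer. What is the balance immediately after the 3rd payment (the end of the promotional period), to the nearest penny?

Promo months 1–3 at r₀ = 0%/12 = 0; months 4+ at r₁ = 28.7%/12 = 0.0239167.
After month 3 (no interest yet): B = £3,440.00 − 3·£100.00 = £3,140.00.

£3,140.00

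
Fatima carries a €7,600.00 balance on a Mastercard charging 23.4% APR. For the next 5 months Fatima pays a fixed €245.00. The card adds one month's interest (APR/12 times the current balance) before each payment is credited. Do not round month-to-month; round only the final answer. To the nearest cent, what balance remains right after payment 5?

Monthly rate r = 23.4%/12 = 1.95% = 0.0195.
Each month: B ← B·(1+r) − €245.00.
Month 1: interest €148.20; balance after payment €7,503.20.
Month 2: interest €146.31; balance after payment €7,404.51.
Month 3: interest €144.39; balance after payment €7,303.90.
Month 4: interest €142.43; balance after payment €7,201.33.
Month 5: interest €140.43; balance after payment €7,096.75.

€7,096.75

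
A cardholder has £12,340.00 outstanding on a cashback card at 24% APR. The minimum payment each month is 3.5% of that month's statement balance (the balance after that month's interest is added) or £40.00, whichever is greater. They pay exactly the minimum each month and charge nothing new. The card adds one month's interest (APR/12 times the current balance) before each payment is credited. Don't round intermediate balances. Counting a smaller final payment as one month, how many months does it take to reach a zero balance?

Monthly rate r = 24%/12 = 2% = 0.02.
While 3.5% of the post-interest balance exceeds £40.00, each month B ← (B·(1+r))·(1 − 0.035), i.e. B shrinks by the factor (1+r)·0.965 = 0.9843.
This holds for months 1–152. Entering month 153 the balance is £1,113.51; 3.5% of the post-interest balance is now below £40.00, so the flat £40.00 minimum applies from here.
From month 153 a fixed £40.00 at rate r clears £1,113.51 in 42 more payments. Total: 152 + 42 = 194 months.

194 months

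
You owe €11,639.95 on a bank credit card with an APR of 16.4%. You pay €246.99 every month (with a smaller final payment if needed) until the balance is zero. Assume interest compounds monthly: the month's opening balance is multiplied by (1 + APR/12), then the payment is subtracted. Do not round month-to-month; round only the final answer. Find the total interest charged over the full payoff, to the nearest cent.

Monthly rate r = 16.4%/12 = 1.36667% = 0.0136667.
Payoff takes n = ⌈−ln(1 − rB₀/P)/ln(1+r)⌉ = ⌈76.103⌉ = 77 payments; the last is €25.51.
Total paid = 76·€246.99 + €25.51 = €18,796.75.
Total interest = total paid − principal = €18,796.75 − €11,639.95 = €7,156.80.

€7,156.80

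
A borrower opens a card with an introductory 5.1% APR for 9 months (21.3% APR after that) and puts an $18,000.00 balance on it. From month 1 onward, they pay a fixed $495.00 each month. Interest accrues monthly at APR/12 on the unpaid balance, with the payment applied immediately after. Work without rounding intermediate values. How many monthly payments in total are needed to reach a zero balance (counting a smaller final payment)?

Promo months 1–9 at r₀ = 5.1%/12 = 0.00425; months 10+ at r₁ = 21.3%/12 = 0.01775.
After month 9: iterate B ← B·(1+r₀) − $495.00 for 9 months → $14,168.83.
Then at r₁ with $495.00/mo: n₂ = −ln(1 − r₁·B/P)/ln(1+r₁) ≈ 40.32 → 41 more payments.

50 months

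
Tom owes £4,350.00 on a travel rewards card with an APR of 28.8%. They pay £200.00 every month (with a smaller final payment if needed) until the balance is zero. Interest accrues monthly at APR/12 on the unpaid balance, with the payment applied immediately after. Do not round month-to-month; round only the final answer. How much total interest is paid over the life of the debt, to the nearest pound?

£1,875

Monthly rate r = 28.8%/12 = 2.4% = 0.024.
Payoff takes n = ⌈−ln(1 − rB₀/P)/ln(1+r)⌉ = ⌈31.124⌉ = 32 payments; the last is £24.98.
Total paid = 31·£200.00 + £24.98 = £6,224.98.
Total interest = total paid − principal = £6,224.98 − £4,350.00 = £1,874.98.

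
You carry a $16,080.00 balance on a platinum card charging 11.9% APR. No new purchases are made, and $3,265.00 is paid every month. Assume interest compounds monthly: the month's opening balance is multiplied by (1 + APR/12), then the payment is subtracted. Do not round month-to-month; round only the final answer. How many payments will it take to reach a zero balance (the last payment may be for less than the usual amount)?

6 payments

Monthly rate r = 11.9%/12 = 0.991667% = 0.00991667.
Recurrence: B ← B·(1+r) − $3,265.00.
Month 1: interest $159.46; balance after payment $12,974.46.
Month 2: interest $128.66; balance after payment $9,838.12.
Month 3: interest $97.56; balance after payment $6,670.68.
Month 4: interest $66.15; balance after payment $3,471.84.
Month 5: interest $34.43; balance after payment $241.26.
Month 6: interest $2.39; balance after payment $0.00.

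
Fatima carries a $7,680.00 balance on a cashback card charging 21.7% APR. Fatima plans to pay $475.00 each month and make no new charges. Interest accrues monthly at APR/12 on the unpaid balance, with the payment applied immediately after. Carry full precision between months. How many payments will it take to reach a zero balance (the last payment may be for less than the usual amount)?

20 payments

Monthly rate r = 21.7%/12 = 1.80833% = 0.0180833.
Recurrence: B ← B·(1+r) − $475.00.
Month 1: interest $138.88; balance after payment $7,343.88.
Month 2: interest $132.80; balance after payment $7,001.68.
Closed form: n = −ln(1 − rB₀/P)/ln(1+r) = −ln(0.70762)/ln(1.01808) ≈ 19.298, so the balance reaches zero during payment 20.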